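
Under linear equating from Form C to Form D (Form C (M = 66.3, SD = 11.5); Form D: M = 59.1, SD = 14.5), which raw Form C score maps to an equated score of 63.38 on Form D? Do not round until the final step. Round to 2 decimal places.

Invert y = (SD_Y/SD_X)(x − M_X) + M_Y:
x = (SD_X/SD_Y)(y − M_Y) + M_X = (11.5/14.5)(63.38 − 59.1) + 66.3
x = 0.793103 × 4.280 + 66.3 = 69.69

69.69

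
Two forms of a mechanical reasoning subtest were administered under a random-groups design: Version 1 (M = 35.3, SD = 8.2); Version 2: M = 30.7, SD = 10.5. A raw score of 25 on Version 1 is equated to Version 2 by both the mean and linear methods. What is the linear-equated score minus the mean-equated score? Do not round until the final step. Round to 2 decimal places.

Mean-equated: 25 + (30.7 − 35.3) = 20.40
Linear-equated: (10.5/8.2)(25 − 35.3) + 30.7 = 17.511
Difference = 17.511 − 20.40 = -2.89

-2.89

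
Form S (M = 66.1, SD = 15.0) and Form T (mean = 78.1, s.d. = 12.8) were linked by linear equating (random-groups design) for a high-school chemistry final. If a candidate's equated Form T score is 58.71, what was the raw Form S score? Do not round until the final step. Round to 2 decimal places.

Invert y = (SD_Y/SD_X)(x − M_X) + M_Y:
x = (SD_X/SD_Y)(y − M_Y) + M_X = (15.0/12.8)(58.71 − 78.1) + 66.1
x = 1.171875 × -19.390 + 66.1 = 43.38

43.38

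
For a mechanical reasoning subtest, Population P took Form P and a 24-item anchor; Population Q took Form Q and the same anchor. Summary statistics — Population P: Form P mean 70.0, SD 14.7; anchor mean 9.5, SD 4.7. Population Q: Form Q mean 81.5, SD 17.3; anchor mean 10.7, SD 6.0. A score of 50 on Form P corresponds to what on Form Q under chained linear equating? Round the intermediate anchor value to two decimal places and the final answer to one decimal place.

59.6

Form P → anchor (Population P): v = (4.7/14.7)(50 − 70.0) + 9.5 = 3.11
anchor → Form Q (Population Q): y = (17.3/6.0)(3.11 − 10.7) + 81.5 = 59.6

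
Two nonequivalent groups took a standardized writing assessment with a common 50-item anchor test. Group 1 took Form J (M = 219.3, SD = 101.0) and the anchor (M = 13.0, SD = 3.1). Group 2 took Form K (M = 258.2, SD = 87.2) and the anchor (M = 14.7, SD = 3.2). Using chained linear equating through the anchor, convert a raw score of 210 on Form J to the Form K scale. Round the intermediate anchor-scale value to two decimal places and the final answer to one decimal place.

Form J → anchor (Group 1): v = (3.1/101.0)(210 − 219.3) + 13.0 = 12.71
anchor → Form K (Group 2): y = (87.2/3.2)(12.71 − 14.7) + 258.2 = 204.0

204.0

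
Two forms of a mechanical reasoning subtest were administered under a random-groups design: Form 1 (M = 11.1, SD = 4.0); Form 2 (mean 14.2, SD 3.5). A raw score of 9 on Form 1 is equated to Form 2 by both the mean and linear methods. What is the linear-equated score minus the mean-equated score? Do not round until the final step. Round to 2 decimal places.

0.26

Mean-equated: 9 + (14.2 − 11.1) = 12.10
Linear-equated: (3.5/4.0)(9 − 11.1) + 14.2 = 12.362
Difference = 12.362 − 12.10 = 0.26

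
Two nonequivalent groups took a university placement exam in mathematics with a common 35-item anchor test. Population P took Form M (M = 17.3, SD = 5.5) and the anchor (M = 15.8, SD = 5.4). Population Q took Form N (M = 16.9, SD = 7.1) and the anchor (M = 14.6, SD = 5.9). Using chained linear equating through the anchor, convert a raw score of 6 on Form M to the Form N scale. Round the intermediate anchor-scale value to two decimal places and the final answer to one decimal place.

Form M → anchor (Population P): v = (5.4/5.5)(6 − 17.3) + 15.8 = 4.71
anchor → Form N (Population Q): y = (7.1/5.9)(4.71 − 14.6) + 16.9 = 5.0

5.0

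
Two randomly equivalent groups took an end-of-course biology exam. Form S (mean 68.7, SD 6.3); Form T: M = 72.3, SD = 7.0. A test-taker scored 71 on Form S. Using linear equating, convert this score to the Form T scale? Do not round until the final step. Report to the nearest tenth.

74.9

Linear equating: y = (SD_Y/SD_X)(x − M_X) + M_Y
y = (7.0/6.3)(71 − 68.7) + 72.3
y = 1.111111 × 2.3 + 72.3 = 2.5556 + 72.3 = 74.9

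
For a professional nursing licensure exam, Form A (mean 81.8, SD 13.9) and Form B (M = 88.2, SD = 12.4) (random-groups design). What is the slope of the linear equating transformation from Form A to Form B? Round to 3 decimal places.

A = SD_Y / SD_X = 12.4 / 13.9 = 0.892

0.892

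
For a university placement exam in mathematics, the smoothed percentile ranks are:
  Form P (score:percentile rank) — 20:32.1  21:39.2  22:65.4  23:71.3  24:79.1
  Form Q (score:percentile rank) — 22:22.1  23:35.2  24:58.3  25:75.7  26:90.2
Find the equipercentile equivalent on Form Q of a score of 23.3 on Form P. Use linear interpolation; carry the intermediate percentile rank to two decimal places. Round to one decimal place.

PR of 23.3 on Form P: 71.3 + (23.3 − 23)/(24 − 23) × (79.1 − 71.3) = 73.64
On Form Q, PR 73.64 falls between score 24 (PR 58.3) and 25 (PR 75.7).
Interpolate: 24 + (73.64 − 58.3)/(75.7 − 58.3) × (25 − 24) = 24.9

24.9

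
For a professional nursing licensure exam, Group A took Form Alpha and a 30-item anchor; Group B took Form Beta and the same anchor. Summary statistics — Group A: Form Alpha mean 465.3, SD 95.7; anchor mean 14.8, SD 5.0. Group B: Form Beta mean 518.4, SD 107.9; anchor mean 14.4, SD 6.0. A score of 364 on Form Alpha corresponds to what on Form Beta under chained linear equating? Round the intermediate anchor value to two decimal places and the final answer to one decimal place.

430.5

Form Alpha → anchor (Group A): v = (5.0/95.7)(364 − 465.3) + 14.8 = 9.51
anchor → Form Beta (Group B): y = (107.9/6.0)(9.51 − 14.4) + 518.4 = 430.5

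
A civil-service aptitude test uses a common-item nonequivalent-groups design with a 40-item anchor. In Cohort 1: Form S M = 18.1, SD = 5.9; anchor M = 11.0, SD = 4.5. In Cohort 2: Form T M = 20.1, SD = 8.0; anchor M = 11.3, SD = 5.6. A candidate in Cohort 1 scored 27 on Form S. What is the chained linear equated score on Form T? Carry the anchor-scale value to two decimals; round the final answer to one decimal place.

29.4

Form S → anchor (Cohort 1): v = (4.5/5.9)(27 − 18.1) + 11.0 = 17.79
anchor → Form T (Cohort 2): y = (8.0/5.6)(17.79 − 11.3) + 20.1 = 29.4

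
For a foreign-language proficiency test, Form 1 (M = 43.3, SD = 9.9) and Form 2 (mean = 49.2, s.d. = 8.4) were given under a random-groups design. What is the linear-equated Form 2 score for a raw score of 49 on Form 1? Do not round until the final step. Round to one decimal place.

Linear equating: y = (SD_Y/SD_X)(x − M_X) + M_Y
y = (8.4/9.9)(49 − 43.3) + 49.2
y = 0.848485 × 5.7 + 49.2 = 4.8364 + 49.2 = 54.0

54.0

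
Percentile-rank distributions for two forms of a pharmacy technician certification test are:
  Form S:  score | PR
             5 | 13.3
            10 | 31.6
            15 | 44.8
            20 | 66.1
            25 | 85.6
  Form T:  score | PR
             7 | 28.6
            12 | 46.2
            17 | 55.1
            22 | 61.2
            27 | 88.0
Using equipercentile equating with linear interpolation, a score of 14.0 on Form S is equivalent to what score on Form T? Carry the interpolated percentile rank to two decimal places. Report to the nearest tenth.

10.9

PR of 14.0 on Form S: 31.6 + (14.0 − 10)/(15 − 10) × (44.8 − 31.6) = 42.16
On Form T, PR 42.16 falls between score 7 (PR 28.6) and 12 (PR 46.2).
Interpolate: 7 + (42.16 − 28.6)/(46.2 − 28.6) × (12 − 7) = 10.9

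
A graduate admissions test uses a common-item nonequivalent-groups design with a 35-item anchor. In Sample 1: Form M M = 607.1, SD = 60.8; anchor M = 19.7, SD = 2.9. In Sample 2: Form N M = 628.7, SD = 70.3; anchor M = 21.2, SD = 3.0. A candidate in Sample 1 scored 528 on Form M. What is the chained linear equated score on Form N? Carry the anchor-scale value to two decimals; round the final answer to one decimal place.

505.2

Form M → anchor (Sample 1): v = (2.9/60.8)(528 − 607.1) + 19.7 = 15.93
anchor → Form N (Sample 2): y = (70.3/3.0)(15.93 − 21.2) + 628.7 = 505.2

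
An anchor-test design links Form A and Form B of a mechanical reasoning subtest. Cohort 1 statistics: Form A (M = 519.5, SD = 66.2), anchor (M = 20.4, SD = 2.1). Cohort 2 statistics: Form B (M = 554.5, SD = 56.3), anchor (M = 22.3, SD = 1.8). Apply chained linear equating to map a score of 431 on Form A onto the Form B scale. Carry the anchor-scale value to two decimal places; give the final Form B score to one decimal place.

Form A → anchor (Cohort 1): v = (2.1/66.2)(431 − 519.5) + 20.4 = 17.59
anchor → Form B (Cohort 2): y = (56.3/1.8)(17.59 − 22.3) + 554.5 = 407.2

407.2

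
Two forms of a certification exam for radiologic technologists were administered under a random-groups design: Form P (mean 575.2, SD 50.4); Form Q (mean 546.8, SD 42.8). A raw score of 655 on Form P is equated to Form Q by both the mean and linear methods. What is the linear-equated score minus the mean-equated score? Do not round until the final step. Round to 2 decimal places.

Mean-equated: 655 + (546.8 − 575.2) = 626.60
Linear-equated: (42.8/50.4)(655 − 575.2) + 546.8 = 614.567
Difference = 614.567 − 626.60 = -12.03

-12.03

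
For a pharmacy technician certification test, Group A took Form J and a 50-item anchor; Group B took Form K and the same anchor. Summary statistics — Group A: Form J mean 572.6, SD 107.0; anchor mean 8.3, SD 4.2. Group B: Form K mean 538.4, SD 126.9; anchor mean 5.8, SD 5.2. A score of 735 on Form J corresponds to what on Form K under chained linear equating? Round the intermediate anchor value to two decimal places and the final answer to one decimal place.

Form J → anchor (Group A): v = (4.2/107.0)(735 − 572.6) + 8.3 = 14.67
anchor → Form K (Group B): y = (126.9/5.2)(14.67 − 5.8) + 538.4 = 754.9

754.9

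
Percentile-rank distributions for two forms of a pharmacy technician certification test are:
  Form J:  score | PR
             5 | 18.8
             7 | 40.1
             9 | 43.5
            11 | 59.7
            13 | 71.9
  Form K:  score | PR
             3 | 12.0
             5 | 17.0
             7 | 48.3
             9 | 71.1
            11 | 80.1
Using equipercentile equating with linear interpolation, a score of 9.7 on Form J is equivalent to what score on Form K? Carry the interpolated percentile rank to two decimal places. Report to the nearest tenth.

PR of 9.7 on Form J: 43.5 + (9.7 − 9)/(11 − 9) × (59.7 − 43.5) = 49.17
On Form K, PR 49.17 falls between score 7 (PR 48.3) and 9 (PR 71.1).
Interpolate: 7 + (49.17 − 48.3)/(71.1 − 48.3) × (9 − 7) = 7.1

7.1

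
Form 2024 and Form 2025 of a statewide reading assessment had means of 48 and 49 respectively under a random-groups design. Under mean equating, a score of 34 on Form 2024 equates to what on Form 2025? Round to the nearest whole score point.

35

Mean equating: y = x + (M_Y − M_X) = 34 + (49 − 48) = 35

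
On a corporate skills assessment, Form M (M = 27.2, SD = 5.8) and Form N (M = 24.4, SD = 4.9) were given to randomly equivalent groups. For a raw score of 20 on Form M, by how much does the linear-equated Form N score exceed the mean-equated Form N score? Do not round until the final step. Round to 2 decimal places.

Mean-equated: 20 + (24.4 − 27.2) = 17.20
Linear-equated: (4.9/5.8)(20 − 27.2) + 24.4 = 18.317
Difference = 18.317 − 17.20 = 1.12

1.12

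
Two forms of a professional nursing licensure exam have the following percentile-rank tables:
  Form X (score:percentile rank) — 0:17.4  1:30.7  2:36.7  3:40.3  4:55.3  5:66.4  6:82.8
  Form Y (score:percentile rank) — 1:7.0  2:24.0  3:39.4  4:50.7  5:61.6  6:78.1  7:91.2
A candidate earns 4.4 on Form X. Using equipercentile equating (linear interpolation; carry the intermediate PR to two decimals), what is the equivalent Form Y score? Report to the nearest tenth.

PR of 4.4 on Form X: 55.3 + (4.4 − 4)/(5 − 4) × (66.4 − 55.3) = 59.74
On Form Y, PR 59.74 falls between score 4 (PR 50.7) and 5 (PR 61.6).
Interpolate: 4 + (59.74 − 50.7)/(61.6 − 50.7) × (5 − 4) = 4.8

4.8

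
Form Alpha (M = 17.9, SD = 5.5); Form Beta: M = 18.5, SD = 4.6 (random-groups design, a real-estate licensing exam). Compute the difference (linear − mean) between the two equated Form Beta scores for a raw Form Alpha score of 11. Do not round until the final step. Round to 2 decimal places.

1.13

Mean-equated: 11 + (18.5 − 17.9) = 11.60
Linear-equated: (4.6/5.5)(11 − 17.9) + 18.5 = 12.729
Difference = 12.729 − 11.60 = 1.13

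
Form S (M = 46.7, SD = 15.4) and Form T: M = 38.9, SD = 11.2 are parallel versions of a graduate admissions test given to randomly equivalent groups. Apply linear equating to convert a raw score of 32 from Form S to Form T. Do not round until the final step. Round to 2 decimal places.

Linear equating: y = (SD_Y/SD_X)(x − M_X) + M_Y
y = (11.2/15.4)(32 − 46.7) + 38.9
y = 0.727273 × -14.7 + 38.9 = -10.6909 + 38.9 = 28.21

28.21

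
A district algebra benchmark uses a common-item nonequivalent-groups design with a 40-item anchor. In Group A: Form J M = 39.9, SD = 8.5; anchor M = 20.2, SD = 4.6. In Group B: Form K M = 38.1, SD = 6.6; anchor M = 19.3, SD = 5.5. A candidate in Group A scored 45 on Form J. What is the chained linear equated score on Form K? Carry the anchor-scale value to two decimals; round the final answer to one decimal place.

Form J → anchor (Group A): v = (4.6/8.5)(45 − 39.9) + 20.2 = 22.96
anchor → Form K (Group B): y = (6.6/5.5)(22.96 − 19.3) + 38.1 = 42.5

42.5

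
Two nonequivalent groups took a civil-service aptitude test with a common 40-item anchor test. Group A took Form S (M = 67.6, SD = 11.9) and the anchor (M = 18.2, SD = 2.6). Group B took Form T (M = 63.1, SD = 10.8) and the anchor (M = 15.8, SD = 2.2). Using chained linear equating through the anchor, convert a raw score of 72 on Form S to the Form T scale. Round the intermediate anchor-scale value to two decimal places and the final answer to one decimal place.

79.6

Form S → anchor (Group A): v = (2.6/11.9)(72 − 67.6) + 18.2 = 19.16
anchor → Form T (Group B): y = (10.8/2.2)(19.16 − 15.8) + 63.1 = 79.6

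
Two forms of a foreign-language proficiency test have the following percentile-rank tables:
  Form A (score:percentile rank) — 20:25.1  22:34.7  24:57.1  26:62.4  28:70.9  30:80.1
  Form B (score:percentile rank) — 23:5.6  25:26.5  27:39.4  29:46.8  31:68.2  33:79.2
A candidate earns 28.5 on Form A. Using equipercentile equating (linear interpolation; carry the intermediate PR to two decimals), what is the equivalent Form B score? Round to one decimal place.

31.9

PR of 28.5 on Form A: 70.9 + (28.5 − 28)/(30 − 28) × (80.1 − 70.9) = 73.20
On Form B, PR 73.20 falls between score 31 (PR 68.2) and 33 (PR 79.2).
Interpolate: 31 + (73.20 − 68.2)/(79.2 − 68.2) × (33 − 31) = 31.9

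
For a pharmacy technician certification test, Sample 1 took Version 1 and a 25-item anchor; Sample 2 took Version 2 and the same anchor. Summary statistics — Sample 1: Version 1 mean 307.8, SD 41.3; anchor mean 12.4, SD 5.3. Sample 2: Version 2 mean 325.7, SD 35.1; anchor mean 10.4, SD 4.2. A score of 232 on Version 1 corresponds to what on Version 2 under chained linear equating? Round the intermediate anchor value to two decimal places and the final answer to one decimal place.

261.1

Version 1 → anchor (Sample 1): v = (5.3/41.3)(232 − 307.8) + 12.4 = 2.67
anchor → Version 2 (Sample 2): y = (35.1/4.2)(2.67 − 10.4) + 325.7 = 261.1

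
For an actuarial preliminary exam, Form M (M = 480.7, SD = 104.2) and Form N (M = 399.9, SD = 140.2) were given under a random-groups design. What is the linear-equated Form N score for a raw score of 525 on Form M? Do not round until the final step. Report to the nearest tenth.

Linear equating: y = (SD_Y/SD_X)(x − M_X) + M_Y
y = (140.2/104.2)(525 − 480.7) + 399.9
y = 1.345489 × 44.3 + 399.9 = 59.6052 + 399.9 = 459.5

459.5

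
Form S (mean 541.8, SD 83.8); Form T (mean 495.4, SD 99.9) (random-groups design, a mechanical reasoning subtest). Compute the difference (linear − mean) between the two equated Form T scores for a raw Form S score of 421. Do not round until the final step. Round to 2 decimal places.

Mean-equated: 421 + (495.4 − 541.8) = 374.60
Linear-equated: (99.9/83.8)(421 − 541.8) + 495.4 = 351.391
Difference = 351.391 − 374.60 = -23.21

-23.21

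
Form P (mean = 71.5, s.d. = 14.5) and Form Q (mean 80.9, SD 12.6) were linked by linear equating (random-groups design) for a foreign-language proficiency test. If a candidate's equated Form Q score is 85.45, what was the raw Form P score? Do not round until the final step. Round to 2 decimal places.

Invert y = (SD_Y/SD_X)(x − M_X) + M_Y:
x = (SD_X/SD_Y)(y − M_Y) + M_X = (14.5/12.6)(85.45 − 80.9) + 71.5
x = 1.150794 × 4.550 + 71.5 = 76.74

76.74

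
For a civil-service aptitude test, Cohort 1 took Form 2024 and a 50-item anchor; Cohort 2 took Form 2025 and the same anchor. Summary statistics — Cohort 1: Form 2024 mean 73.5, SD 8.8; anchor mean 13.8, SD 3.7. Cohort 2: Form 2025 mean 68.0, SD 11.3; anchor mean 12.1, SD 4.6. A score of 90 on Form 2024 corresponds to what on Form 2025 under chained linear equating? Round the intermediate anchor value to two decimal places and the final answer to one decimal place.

Form 2024 → anchor (Cohort 1): v = (3.7/8.8)(90 − 73.5) + 13.8 = 20.74
anchor → Form 2025 (Cohort 2): y = (11.3/4.6)(20.74 − 12.1) + 68.0 = 89.2

89.2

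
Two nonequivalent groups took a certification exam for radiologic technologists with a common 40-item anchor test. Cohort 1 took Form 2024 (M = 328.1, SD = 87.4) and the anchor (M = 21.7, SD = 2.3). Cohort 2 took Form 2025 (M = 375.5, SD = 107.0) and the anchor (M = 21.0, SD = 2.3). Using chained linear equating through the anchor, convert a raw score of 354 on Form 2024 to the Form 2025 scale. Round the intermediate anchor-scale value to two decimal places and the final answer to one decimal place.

439.7

Form 2024 → anchor (Cohort 1): v = (2.3/87.4)(354 − 328.1) + 21.7 = 22.38
anchor → Form 2025 (Cohort 2): y = (107.0/2.3)(22.38 − 21.0) + 375.5 = 439.7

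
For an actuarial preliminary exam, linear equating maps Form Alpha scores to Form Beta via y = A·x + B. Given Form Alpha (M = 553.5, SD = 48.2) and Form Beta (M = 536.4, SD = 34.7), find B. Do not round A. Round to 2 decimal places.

137.93

A = SD_Y / SD_X = 34.7 / 48.2 = 0.719917
B = M_Y − A·M_X = 536.4 − 0.719917 × 553.5 = 137.93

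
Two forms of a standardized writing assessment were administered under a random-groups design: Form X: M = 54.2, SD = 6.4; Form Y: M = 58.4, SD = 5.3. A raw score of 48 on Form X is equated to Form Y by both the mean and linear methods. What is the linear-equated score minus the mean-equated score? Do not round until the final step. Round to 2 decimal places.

Mean-equated: 48 + (58.4 − 54.2) = 52.20
Linear-equated: (5.3/6.4)(48 − 54.2) + 58.4 = 53.266
Difference = 53.266 − 52.20 = 1.07

1.07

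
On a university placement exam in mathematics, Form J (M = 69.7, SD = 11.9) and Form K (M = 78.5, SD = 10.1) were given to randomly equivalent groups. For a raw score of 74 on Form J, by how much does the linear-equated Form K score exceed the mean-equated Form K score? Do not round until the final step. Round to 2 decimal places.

Mean-equated: 74 + (78.5 − 69.7) = 82.80
Linear-equated: (10.1/11.9)(74 − 69.7) + 78.5 = 82.150
Difference = 82.150 − 82.80 = -0.65

-0.65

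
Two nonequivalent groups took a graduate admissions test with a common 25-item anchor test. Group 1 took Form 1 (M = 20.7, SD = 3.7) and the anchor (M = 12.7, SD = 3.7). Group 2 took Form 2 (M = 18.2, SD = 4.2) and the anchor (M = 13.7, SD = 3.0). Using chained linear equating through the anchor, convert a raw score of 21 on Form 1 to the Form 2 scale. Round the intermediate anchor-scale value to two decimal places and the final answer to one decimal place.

17.2

Form 1 → anchor (Group 1): v = (3.7/3.7)(21 − 20.7) + 12.7 = 13.00
anchor → Form 2 (Group 2): y = (4.2/3.0)(13.00 − 13.7) + 18.2 = 17.2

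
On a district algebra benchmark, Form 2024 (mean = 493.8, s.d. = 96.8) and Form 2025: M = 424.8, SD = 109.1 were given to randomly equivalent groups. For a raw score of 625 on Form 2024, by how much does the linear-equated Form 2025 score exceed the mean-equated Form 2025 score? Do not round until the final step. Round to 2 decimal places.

16.67

Mean-equated: 625 + (424.8 − 493.8) = 556.00
Linear-equated: (109.1/96.8)(625 − 493.8) + 424.8 = 572.671
Difference = 572.671 − 556.00 = 16.67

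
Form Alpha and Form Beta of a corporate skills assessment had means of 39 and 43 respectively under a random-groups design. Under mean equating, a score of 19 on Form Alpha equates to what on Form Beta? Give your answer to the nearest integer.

23

Mean equating: y = x + (M_Y − M_X) = 19 + (43 − 39) = 23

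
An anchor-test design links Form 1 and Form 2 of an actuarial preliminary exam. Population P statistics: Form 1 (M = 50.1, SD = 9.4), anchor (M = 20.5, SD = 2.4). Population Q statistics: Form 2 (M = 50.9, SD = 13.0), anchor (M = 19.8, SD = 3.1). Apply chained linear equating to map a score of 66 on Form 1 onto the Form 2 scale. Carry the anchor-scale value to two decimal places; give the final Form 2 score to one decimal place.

70.9

Form 1 → anchor (Population P): v = (2.4/9.4)(66 − 50.1) + 20.5 = 24.56
anchor → Form 2 (Population Q): y = (13.0/3.1)(24.56 − 19.8) + 50.9 = 70.9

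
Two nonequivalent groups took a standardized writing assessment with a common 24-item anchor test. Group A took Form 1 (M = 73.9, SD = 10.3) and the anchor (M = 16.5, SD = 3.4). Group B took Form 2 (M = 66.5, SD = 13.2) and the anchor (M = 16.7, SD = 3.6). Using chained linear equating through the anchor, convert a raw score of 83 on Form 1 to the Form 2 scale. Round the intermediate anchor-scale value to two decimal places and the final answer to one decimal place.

Form 1 → anchor (Group A): v = (3.4/10.3)(83 − 73.9) + 16.5 = 19.50
anchor → Form 2 (Group B): y = (13.2/3.6)(19.50 − 16.7) + 66.5 = 76.8

76.8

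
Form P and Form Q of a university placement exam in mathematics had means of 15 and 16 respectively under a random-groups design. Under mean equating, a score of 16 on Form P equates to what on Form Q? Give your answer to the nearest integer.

17

Mean equating: y = x + (M_Y − M_X) = 16 + (16 − 15) = 17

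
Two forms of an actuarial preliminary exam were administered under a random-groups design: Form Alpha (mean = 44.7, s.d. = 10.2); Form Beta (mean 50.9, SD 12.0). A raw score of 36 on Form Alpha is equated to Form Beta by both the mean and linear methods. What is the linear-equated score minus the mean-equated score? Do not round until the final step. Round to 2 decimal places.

-1.54

Mean-equated: 36 + (50.9 − 44.7) = 42.20
Linear-equated: (12.0/10.2)(36 − 44.7) + 50.9 = 40.665
Difference = 40.665 − 42.20 = -1.54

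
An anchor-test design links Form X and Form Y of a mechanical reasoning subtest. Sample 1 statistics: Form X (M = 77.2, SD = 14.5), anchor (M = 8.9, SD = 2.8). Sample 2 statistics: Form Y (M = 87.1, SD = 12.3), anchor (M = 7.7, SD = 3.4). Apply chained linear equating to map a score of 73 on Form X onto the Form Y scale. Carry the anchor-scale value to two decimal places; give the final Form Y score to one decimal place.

Form X → anchor (Sample 1): v = (2.8/14.5)(73 − 77.2) + 8.9 = 8.09
anchor → Form Y (Sample 2): y = (12.3/3.4)(8.09 − 7.7) + 87.1 = 88.5

88.5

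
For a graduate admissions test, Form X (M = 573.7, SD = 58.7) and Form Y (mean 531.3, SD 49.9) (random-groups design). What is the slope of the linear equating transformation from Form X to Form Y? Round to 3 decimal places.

0.850

A = SD_Y / SD_X = 49.9 / 58.7 = 0.850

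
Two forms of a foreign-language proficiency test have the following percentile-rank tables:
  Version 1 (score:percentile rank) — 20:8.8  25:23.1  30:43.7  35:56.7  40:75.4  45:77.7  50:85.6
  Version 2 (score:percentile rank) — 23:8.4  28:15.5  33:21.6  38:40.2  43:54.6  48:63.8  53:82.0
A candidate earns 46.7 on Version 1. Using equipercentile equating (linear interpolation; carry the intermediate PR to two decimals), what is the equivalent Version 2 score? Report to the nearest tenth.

52.6

PR of 46.7 on Version 1: 77.7 + (46.7 − 45)/(50 − 45) × (85.6 − 77.7) = 80.39
On Version 2, PR 80.39 falls between score 48 (PR 63.8) and 53 (PR 82.0).
Interpolate: 48 + (80.39 − 63.8)/(82.0 − 63.8) × (53 − 48) = 52.6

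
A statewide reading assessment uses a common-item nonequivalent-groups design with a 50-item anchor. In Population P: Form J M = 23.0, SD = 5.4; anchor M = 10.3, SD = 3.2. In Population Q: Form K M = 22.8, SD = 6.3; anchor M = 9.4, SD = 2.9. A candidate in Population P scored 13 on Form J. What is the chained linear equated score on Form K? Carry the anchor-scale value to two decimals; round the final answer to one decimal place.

Form J → anchor (Population P): v = (3.2/5.4)(13 − 23.0) + 10.3 = 4.37
anchor → Form K (Population Q): y = (6.3/2.9)(4.37 − 9.4) + 22.8 = 11.9

11.9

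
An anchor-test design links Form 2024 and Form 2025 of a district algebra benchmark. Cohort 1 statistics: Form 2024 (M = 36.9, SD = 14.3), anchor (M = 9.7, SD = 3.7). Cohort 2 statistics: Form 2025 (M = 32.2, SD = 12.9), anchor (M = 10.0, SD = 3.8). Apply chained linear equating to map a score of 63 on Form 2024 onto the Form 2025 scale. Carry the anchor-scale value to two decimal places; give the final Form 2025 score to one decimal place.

54.1

Form 2024 → anchor (Cohort 1): v = (3.7/14.3)(63 − 36.9) + 9.7 = 16.45
anchor → Form 2025 (Cohort 2): y = (12.9/3.8)(16.45 − 10.0) + 32.2 = 54.1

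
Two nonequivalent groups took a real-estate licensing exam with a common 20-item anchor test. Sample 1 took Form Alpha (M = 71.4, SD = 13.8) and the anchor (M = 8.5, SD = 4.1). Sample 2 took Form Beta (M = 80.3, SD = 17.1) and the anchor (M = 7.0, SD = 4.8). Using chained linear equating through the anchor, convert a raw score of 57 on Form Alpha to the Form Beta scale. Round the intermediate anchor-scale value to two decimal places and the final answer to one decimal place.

Form Alpha → anchor (Sample 1): v = (4.1/13.8)(57 − 71.4) + 8.5 = 4.22
anchor → Form Beta (Sample 2): y = (17.1/4.8)(4.22 − 7.0) + 80.3 = 70.4

70.4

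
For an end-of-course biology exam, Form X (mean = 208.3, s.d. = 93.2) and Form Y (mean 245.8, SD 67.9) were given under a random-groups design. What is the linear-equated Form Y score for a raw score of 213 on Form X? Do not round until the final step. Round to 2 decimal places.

Linear equating: y = (SD_Y/SD_X)(x − M_X) + M_Y
y = (67.9/93.2)(213 − 208.3) + 245.8
y = 0.728541 × 4.7 + 245.8 = 3.4241 + 245.8 = 249.22

249.22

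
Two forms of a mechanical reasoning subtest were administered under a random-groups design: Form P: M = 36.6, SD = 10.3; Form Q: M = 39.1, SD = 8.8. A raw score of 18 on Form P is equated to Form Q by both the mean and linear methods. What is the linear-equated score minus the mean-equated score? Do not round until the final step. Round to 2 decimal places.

2.71

Mean-equated: 18 + (39.1 − 36.6) = 20.50
Linear-equated: (8.8/10.3)(18 − 36.6) + 39.1 = 23.209
Difference = 23.209 − 20.50 = 2.71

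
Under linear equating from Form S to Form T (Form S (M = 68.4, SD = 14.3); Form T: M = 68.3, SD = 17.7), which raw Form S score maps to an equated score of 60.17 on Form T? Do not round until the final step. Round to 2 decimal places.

61.83

Invert y = (SD_Y/SD_X)(x − M_X) + M_Y:
x = (SD_X/SD_Y)(y − M_Y) + M_X = (14.3/17.7)(60.17 − 68.3) + 68.4
x = 0.807910 × -8.130 + 68.4 = 61.83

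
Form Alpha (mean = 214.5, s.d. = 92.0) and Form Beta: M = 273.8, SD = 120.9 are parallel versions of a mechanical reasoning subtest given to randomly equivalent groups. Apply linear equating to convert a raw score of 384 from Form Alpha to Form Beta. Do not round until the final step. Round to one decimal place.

Linear equating: y = (SD_Y/SD_X)(x − M_X) + M_Y
y = (120.9/92.0)(384 − 214.5) + 273.8
y = 1.314130 × 169.5 + 273.8 = 222.7451 + 273.8 = 496.5

496.5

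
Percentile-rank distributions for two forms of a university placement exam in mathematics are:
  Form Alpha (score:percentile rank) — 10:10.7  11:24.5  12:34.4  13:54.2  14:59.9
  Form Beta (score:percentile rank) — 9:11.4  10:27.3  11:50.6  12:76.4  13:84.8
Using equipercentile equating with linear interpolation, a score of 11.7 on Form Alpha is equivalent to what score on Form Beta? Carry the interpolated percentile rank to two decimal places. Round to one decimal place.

10.2

PR of 11.7 on Form Alpha: 24.5 + (11.7 − 11)/(12 − 11) × (34.4 − 24.5) = 31.43
On Form Beta, PR 31.43 falls between score 10 (PR 27.3) and 11 (PR 50.6).
Interpolate: 10 + (31.43 − 27.3)/(50.6 − 27.3) × (11 − 10) = 10.2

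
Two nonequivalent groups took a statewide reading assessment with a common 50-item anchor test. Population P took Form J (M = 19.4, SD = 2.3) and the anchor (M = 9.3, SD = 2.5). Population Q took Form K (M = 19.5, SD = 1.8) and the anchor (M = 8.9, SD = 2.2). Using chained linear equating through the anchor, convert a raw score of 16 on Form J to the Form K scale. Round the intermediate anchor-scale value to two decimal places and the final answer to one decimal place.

16.8

Form J → anchor (Population P): v = (2.5/2.3)(16 − 19.4) + 9.3 = 5.60
anchor → Form K (Population Q): y = (1.8/2.2)(5.60 − 8.9) + 19.5 = 16.8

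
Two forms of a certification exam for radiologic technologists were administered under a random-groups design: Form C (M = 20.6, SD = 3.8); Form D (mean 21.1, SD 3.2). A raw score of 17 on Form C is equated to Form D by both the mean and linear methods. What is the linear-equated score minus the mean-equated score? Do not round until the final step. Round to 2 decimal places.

Mean-equated: 17 + (21.1 − 20.6) = 17.50
Linear-equated: (3.2/3.8)(17 − 20.6) + 21.1 = 18.068
Difference = 18.068 − 17.50 = 0.57

0.57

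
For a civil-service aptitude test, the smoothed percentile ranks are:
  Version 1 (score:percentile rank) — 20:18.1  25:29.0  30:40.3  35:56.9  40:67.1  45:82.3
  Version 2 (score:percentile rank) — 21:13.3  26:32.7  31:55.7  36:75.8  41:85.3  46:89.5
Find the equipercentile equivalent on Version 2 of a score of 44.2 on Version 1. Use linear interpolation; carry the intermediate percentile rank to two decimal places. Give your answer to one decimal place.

38.1

PR of 44.2 on Version 1: 67.1 + (44.2 − 40)/(45 − 40) × (82.3 − 67.1) = 79.87
On Version 2, PR 79.87 falls between score 36 (PR 75.8) and 41 (PR 85.3).
Interpolate: 36 + (79.87 − 75.8)/(85.3 − 75.8) × (41 − 36) = 38.1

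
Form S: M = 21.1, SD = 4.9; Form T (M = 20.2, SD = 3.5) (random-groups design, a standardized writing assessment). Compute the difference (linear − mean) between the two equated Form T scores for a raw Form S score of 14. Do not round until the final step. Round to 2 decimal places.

2.03

Mean-equated: 14 + (20.2 − 21.1) = 13.10
Linear-equated: (3.5/4.9)(14 − 21.1) + 20.2 = 15.129
Difference = 15.129 − 13.10 = 2.03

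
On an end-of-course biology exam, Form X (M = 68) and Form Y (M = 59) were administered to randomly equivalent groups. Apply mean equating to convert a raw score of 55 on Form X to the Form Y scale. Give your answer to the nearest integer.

46

Mean equating: y = x + (M_Y − M_X) = 55 + (59 − 68) = 46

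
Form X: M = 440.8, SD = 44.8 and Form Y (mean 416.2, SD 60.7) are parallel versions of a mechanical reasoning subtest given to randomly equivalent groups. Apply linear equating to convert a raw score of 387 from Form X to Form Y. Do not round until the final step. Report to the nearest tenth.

Linear equating: y = (SD_Y/SD_X)(x − M_X) + M_Y
y = (60.7/44.8)(387 − 440.8) + 416.2
y = 1.354911 × -53.8 + 416.2 = -72.8942 + 416.2 = 343.3

343.3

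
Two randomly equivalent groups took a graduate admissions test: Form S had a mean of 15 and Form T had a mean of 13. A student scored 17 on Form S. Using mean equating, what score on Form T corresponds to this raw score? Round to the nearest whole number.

15

Mean equating: y = x + (M_Y − M_X) = 17 + (13 − 15) = 15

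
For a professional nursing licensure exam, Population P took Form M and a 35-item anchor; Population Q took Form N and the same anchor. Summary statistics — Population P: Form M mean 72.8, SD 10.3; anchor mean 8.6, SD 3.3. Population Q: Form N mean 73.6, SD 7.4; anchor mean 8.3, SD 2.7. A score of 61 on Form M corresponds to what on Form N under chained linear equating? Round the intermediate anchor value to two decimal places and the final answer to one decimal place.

64.1

Form M → anchor (Population P): v = (3.3/10.3)(61 − 72.8) + 8.6 = 4.82
anchor → Form N (Population Q): y = (7.4/2.7)(4.82 − 8.3) + 73.6 = 64.1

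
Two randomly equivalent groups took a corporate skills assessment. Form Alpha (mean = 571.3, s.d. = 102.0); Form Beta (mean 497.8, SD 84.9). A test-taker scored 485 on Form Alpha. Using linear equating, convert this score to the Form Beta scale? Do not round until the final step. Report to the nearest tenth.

426.0

Linear equating: y = (SD_Y/SD_X)(x − M_X) + M_Y
y = (84.9/102.0)(485 − 571.3) + 497.8
y = 0.832353 × -86.3 + 497.8 = -71.8321 + 497.8 = 426.0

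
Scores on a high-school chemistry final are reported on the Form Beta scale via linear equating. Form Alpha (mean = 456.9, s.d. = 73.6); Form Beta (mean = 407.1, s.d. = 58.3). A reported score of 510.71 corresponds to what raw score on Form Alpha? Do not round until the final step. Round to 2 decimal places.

Invert y = (SD_Y/SD_X)(x − M_X) + M_Y:
x = (SD_X/SD_Y)(y − M_Y) + M_X = (73.6/58.3)(510.71 − 407.1) + 456.9
x = 1.262436 × 103.610 + 456.9 = 587.70

587.70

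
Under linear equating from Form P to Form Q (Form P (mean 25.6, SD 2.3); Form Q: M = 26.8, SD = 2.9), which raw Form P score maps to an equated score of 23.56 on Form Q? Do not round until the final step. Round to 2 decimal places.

Invert y = (SD_Y/SD_X)(x − M_X) + M_Y:
x = (SD_X/SD_Y)(y − M_Y) + M_X = (2.3/2.9)(23.56 − 26.8) + 25.6
x = 0.793103 × -3.240 + 25.6 = 23.03

23.03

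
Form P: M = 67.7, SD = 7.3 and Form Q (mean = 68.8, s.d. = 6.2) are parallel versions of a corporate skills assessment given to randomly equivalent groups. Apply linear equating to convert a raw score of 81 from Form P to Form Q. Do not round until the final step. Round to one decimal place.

Linear equating: y = (SD_Y/SD_X)(x − M_X) + M_Y
y = (6.2/7.3)(81 − 67.7) + 68.8
y = 0.849315 × 13.3 + 68.8 = 11.2959 + 68.8 = 80.1

80.1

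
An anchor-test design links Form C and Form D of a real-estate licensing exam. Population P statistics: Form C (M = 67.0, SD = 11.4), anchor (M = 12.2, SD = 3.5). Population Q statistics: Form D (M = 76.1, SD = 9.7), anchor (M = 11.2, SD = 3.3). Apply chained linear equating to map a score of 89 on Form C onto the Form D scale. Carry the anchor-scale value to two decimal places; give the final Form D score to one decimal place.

98.9

Form C → anchor (Population P): v = (3.5/11.4)(89 − 67.0) + 12.2 = 18.95
anchor → Form D (Population Q): y = (9.7/3.3)(18.95 − 11.2) + 76.1 = 98.9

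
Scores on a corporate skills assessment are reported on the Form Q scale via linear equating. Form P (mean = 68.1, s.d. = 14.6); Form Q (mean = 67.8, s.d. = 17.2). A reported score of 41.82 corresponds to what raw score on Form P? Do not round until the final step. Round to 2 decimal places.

46.05

Invert y = (SD_Y/SD_X)(x − M_X) + M_Y:
x = (SD_X/SD_Y)(y − M_Y) + M_X = (14.6/17.2)(41.82 − 67.8) + 68.1
x = 0.848837 × -25.980 + 68.1 = 46.05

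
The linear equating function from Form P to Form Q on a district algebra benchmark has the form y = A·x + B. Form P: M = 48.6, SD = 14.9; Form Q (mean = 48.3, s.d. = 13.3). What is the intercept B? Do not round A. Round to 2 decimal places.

4.92

A = SD_Y / SD_X = 13.3 / 14.9 = 0.892617
B = M_Y − A·M_X = 48.3 − 0.892617 × 48.6 = 4.92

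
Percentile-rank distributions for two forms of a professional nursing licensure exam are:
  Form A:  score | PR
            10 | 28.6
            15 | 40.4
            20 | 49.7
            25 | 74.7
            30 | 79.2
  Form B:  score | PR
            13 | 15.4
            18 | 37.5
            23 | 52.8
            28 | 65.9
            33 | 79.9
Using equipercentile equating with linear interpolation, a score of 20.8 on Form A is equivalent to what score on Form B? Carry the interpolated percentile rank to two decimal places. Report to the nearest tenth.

23.3

PR of 20.8 on Form A: 49.7 + (20.8 − 20)/(25 − 20) × (74.7 − 49.7) = 53.70
On Form B, PR 53.70 falls between score 23 (PR 52.8) and 28 (PR 65.9).
Interpolate: 23 + (53.70 − 52.8)/(65.9 − 52.8) × (28 − 23) = 23.3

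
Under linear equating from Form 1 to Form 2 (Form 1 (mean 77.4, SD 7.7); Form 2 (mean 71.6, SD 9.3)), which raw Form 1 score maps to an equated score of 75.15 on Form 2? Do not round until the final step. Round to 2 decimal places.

80.34

Invert y = (SD_Y/SD_X)(x − M_X) + M_Y:
x = (SD_X/SD_Y)(y − M_Y) + M_X = (7.7/9.3)(75.15 − 71.6) + 77.4
x = 0.827957 × 3.550 + 77.4 = 80.34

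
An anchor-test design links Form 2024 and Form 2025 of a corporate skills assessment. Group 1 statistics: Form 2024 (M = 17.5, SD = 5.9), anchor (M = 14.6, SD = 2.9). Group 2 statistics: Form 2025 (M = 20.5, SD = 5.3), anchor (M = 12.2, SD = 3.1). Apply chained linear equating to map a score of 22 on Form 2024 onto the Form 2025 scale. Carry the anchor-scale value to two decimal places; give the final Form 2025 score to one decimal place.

28.4

Form 2024 → anchor (Group 1): v = (2.9/5.9)(22 − 17.5) + 14.6 = 16.81
anchor → Form 2025 (Group 2): y = (5.3/3.1)(16.81 − 12.2) + 20.5 = 28.4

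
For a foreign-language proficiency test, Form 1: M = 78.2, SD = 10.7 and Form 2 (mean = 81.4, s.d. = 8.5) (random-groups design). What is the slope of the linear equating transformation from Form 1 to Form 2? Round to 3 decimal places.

A = SD_Y / SD_X = 8.5 / 10.7 = 0.794

0.794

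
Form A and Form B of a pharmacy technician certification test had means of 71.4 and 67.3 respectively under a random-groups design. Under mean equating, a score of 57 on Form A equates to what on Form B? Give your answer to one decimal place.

52.9

Mean equating: y = x + (M_Y − M_X) = 57 + (67.3 − 71.4) = 52.9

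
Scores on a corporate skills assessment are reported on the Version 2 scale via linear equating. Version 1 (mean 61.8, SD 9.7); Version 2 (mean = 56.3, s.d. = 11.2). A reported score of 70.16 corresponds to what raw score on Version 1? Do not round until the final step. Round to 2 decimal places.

Invert y = (SD_Y/SD_X)(x − M_X) + M_Y:
x = (SD_X/SD_Y)(y − M_Y) + M_X = (9.7/11.2)(70.16 − 56.3) + 61.8
x = 0.866071 × 13.860 + 61.8 = 73.80

73.80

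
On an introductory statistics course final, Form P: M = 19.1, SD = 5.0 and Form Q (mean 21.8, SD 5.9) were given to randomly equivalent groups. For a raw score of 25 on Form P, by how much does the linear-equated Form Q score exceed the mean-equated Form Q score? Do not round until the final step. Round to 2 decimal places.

Mean-equated: 25 + (21.8 − 19.1) = 27.70
Linear-equated: (5.9/5.0)(25 − 19.1) + 21.8 = 28.762
Difference = 28.762 − 27.70 = 1.06

1.06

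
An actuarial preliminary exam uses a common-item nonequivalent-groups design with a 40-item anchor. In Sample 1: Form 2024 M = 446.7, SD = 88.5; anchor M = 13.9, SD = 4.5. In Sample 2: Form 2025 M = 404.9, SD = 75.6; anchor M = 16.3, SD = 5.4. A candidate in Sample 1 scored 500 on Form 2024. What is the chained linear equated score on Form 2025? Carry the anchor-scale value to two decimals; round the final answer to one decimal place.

Form 2024 → anchor (Sample 1): v = (4.5/88.5)(500 − 446.7) + 13.9 = 16.61
anchor → Form 2025 (Sample 2): y = (75.6/5.4)(16.61 − 16.3) + 404.9 = 409.2

409.2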